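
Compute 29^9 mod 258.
125

Repeated squaring. Binary of 9 = 1001.
29^1 ≡ 29 (mod 258); 29^2 ≡ 67 (mod 258); 29^4 ≡ 103 (mod 258); 29^8 ≡ 31 (mod 258)
29^9 = 29^1 × 29^8 ≡ 125 (mod 258)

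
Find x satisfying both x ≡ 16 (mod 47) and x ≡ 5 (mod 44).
533

Using Chinese Remainder Theorem:
M = 47 × 44 = 2068
M1 = 44, M2 = 47
y1 = 44^(-1) mod 47 = 31
y2 = 47^(-1) mod 44 = 15
x = (16×44×31 + 5×47×15) mod 2068 = 533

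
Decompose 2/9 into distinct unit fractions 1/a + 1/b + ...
1/5 + 1/45

Greedy algorithm:
2/9: ceiling(9/2) = 5, use 1/5
1/45: ceiling(45/1) = 45, use 1/45
Result: 2/9 = 1/5 + 1/45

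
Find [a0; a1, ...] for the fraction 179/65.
[2; 1, 3, 16]

Euclidean algorithm steps:
179 = 2 × 65 + 49
65 = 1 × 49 + 16
49 = 3 × 16 + 1
16 = 16 × 1 + 0
Continued fraction: [2; 1, 3, 16]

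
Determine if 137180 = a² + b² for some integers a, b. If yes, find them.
Not possible

Factorization: 137180 = 2^2 × 5 × 19^3
By Fermat: n is sum of two squares iff every prime p ≡ 3 (mod 4) appears to even power.
Prime(s) ≡ 3 (mod 4) with odd exponent: [(19, 3)]
Therefore 137180 cannot be expressed as a² + b².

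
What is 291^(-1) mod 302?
247

gcd(291, 302) = 1, so the inverse exists.
Extended Euclidean algorithm on (302, 291):
302 = 1 × 291 + 11  ⟹  11 = (1)·302 + (-1)·291
291 = 26 × 11 + 5  ⟹  5 = (-26)·302 + (27)·291
11 = 2 × 5 + 1  ⟹  1 = (53)·302 + (-55)·291
So (-55)·291 ≡ 1 (mod 302), i.e. 291^(-1) ≡ -55 ≡ 247 (mod 302).
Check: 291 × 247 = 71877 ≡ 1 (mod 302)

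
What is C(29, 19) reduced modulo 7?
0

Using Lucas' theorem:
Write n=29 and k=19 in base 7:
n in base 7: [4, 1]
k in base 7: [2, 5]
C(29,19) mod 7 = ∏ C(n_i, k_i) mod 7
Digit binomials (mod 7): C(4,2) = 6; C(1,5) = 0 (k_i > n_i)
Product: 6 × 0 = 0 ≡ 0 (mod 7)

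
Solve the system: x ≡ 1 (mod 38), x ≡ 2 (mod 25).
77

Using Chinese Remainder Theorem:
M = 38 × 25 = 950
M1 = 25, M2 = 38
y1 = 25^(-1) mod 38 = 35
y2 = 38^(-1) mod 25 = 2
x = (1×25×35 + 2×38×2) mod 950 = 77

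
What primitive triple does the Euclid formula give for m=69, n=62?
(917, 8556, 8605)

Euclid's formula: a = m² - n², b = 2mn, c = m² + n²
m = 69, n = 62
a = 69² - 62² = 4761 - 3844 = 917
b = 2 × 69 × 62 = 8556
c = 69² + 62² = 4761 + 3844 = 8605
Verification: 917² + 8556² = 840889 + 73205136 = 74046025 = 8605² ✓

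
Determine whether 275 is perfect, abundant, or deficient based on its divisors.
deficient

Proper divisors of 275: sum = 1 + 5 + 11 + 25 + 55 = 97
Since 97 < 275, 275 is deficient.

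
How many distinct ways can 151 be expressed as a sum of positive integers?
45060624582

p(n) counts ways to write n as a sum of positive integers (order ignored).
Euler's pentagonal recurrence: p(k) = p(k-1) + p(k-2) - p(k-5) - p(k-7) + p(k-12) + p(k-15) - ... (offsets j(3j∓1)/2, signs ++--, p(0)=1, p(<0)=0).
DP table for k = 0..150: p(0)=1, p(1)=1, p(2)=2, p(3)=3, p(4)=5, p(5)=7, p(6)=11, p(7)=15, p(8)=22, p(9)=30, p(10)=42, p(11)=56, p(12)=77, p(13)=101, p(14)=135, p(15)=176, p(16)=231, p(17)=297, p(18)=385, p(19)=490, p(20)=627, p(21)=792, p(22)=1002, p(23)=1255, p(24)=1575, p(25)=1958, p(26)=2436, p(27)=3010, p(28)=3718, p(29)=4565, p(30)=5604, p(31)=6842, p(32)=8349, p(33)=10143, p(34)=12310, p(35)=14883, p(36)=17977, p(37)=21637, p(38)=26015, p(39)=31185, p(40)=37338, p(41)=44583, p(42)=53174, p(43)=63261, p(44)=75175, p(45)=89134, p(46)=105558, p(47)=124754, p(48)=147273, p(49)=173525, p(50)=204226, p(51)=239943, p(52)=281589, p(53)=329931, p(54)=386155, p(55)=451276, p(56)=526823, p(57)=614154, p(58)=715220, p(59)=831820, p(60)=966467, p(61)=1121505, p(62)=1300156, p(63)=1505499, p(64)=1741630, p(65)=2012558, p(66)=2323520, p(67)=2679689, p(68)=3087735, p(69)=3554345, p(70)=4087968, p(71)=4697205, p(72)=5392783, p(73)=6185689, p(74)=7089500, p(75)=8118264, p(76)=9289091, p(77)=10619863, p(78)=12132164, p(79)=13848650, p(80)=15796476, p(81)=18004327, p(82)=20506255, p(83)=23338469, p(84)=26543660, p(85)=30167357, p(86)=34262962, p(87)=38887673, p(88)=44108109, p(89)=49995925, p(90)=56634173, p(91)=64112359, p(92)=72533807, p(93)=82010177, p(94)=92669720, p(95)=104651419, p(96)=118114304, p(97)=133230930, p(98)=150198136, p(99)=169229875, p(100)=190569292, p(101)=214481126, p(102)=241265379, p(103)=271248950, p(104)=304801365, p(105)=342325709, p(106)=384276336, p(107)=431149389, p(108)=483502844, p(109)=541946240, p(110)=607163746, p(111)=679903203, p(112)=761002156, p(113)=851376628, p(114)=952050665, p(115)=1064144451, p(116)=1188908248, p(117)=1327710076, p(118)=1482074143, p(119)=1653668665, p(120)=1844349560, p(121)=2056148051, p(122)=2291320912, p(123)=2552338241, p(124)=2841940500, p(125)=3163127352, p(126)=3519222692, p(127)=3913864295, p(128)=4351078600, p(129)=4835271870, p(130)=5371315400, p(131)=5964539504, p(132)=6620830889, p(133)=7346629512, p(134)=8149040695, p(135)=9035836076, p(136)=10015581680, p(137)=11097645016, p(138)=12292341831, p(139)=13610949895, p(140)=15065878135, p(141)=16670689208, p(142)=18440293320, p(143)=20390982757, p(144)=22540654445, p(145)=24908858009, p(146)=27517052599, p(147)=30388671978, p(148)=33549419497, p(149)=37027355200, p(150)=40853235313.
Final step: p(151) = p(150) + p(149) - p(146) - p(144) + p(139) + p(136) - p(129) - p(125) + p(116) + p(111) - p(100) - p(94) + p(81) + p(74) - p(59) - p(51) + p(34) + p(25) - p(6)
= 40853235313 + 37027355200 - 27517052599 - 22540654445 + 13610949895 + 10015581680 - 4835271870 - 3163127352 + 1188908248 + 679903203 - 190569292 - 92669720 + 18004327 + 7089500 - 831820 - 239943 + 12310 + 1958 - 11
= 45060624582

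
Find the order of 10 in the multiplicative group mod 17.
16

17 is prime, so ord(10) divides φ(17) = 16.
Divisors of 16: 1, 2, 4, 8, 16.
Repeated squaring: 10^1 ≡ 10, 10^2 ≡ 15, 10^4 ≡ 4, 10^8 ≡ 16, 10^16 ≡ 1 (mod 17).
Test 10^d mod 17 for each divisor d in increasing order:
10^1 ≡ 10
10^2 ≡ 15
10^4 ≡ 4
10^8 ≡ 16
10^16 ≡ 1  ← first divisor giving 1
The order is 16.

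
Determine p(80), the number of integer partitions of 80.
15796476

p(n) counts ways to write n as a sum of positive integers (order ignored).
Euler's pentagonal recurrence: p(k) = p(k-1) + p(k-2) - p(k-5) - p(k-7) + p(k-12) + p(k-15) - ... (offsets j(3j∓1)/2, signs ++--, p(0)=1, p(<0)=0).
DP table for k = 0..79: p(0)=1, p(1)=1, p(2)=2, p(3)=3, p(4)=5, p(5)=7, p(6)=11, p(7)=15, p(8)=22, p(9)=30, p(10)=42, p(11)=56, p(12)=77, p(13)=101, p(14)=135, p(15)=176, p(16)=231, p(17)=297, p(18)=385, p(19)=490, p(20)=627, p(21)=792, p(22)=1002, p(23)=1255, p(24)=1575, p(25)=1958, p(26)=2436, p(27)=3010, p(28)=3718, p(29)=4565, p(30)=5604, p(31)=6842, p(32)=8349, p(33)=10143, p(34)=12310, p(35)=14883, p(36)=17977, p(37)=21637, p(38)=26015, p(39)=31185, p(40)=37338, p(41)=44583, p(42)=53174, p(43)=63261, p(44)=75175, p(45)=89134, p(46)=105558, p(47)=124754, p(48)=147273, p(49)=173525, p(50)=204226, p(51)=239943, p(52)=281589, p(53)=329931, p(54)=386155, p(55)=451276, p(56)=526823, p(57)=614154, p(58)=715220, p(59)=831820, p(60)=966467, p(61)=1121505, p(62)=1300156, p(63)=1505499, p(64)=1741630, p(65)=2012558, p(66)=2323520, p(67)=2679689, p(68)=3087735, p(69)=3554345, p(70)=4087968, p(71)=4697205, p(72)=5392783, p(73)=6185689, p(74)=7089500, p(75)=8118264, p(76)=9289091, p(77)=10619863, p(78)=12132164, p(79)=13848650.
Final step: p(80) = p(79) + p(78) - p(75) - p(73) + p(68) + p(65) - p(58) - p(54) + p(45) + p(40) - p(29) - p(23) + p(10) + p(3)
= 13848650 + 12132164 - 8118264 - 6185689 + 3087735 + 2012558 - 715220 - 386155 + 89134 + 37338 - 4565 - 1255 + 42 + 3
= 15796476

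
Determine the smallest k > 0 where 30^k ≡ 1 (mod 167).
166

167 is prime, so ord(30) divides φ(167) = 166.
Divisors of 166: 1, 2, 83, 166.
Repeated squaring: 30^1 ≡ 30, 30^2 ≡ 65, 30^4 ≡ 50, 30^8 ≡ 162, 30^16 ≡ 25, 30^32 ≡ 124, 30^64 ≡ 12, 30^128 ≡ 144 (mod 167).
Test 30^d mod 167 for each divisor d in increasing order:
30^1 ≡ 30
30^2 ≡ 65
30^83 = 30^64·30^16·30^2·30^1 ≡ 166
30^166 = 30^128·30^32·30^4·30^2 ≡ 1  ← first divisor giving 1
The order is 166.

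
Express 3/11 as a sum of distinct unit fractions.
1/4 + 1/44

Greedy algorithm:
3/11: ceiling(11/3) = 4, use 1/4
1/44: ceiling(44/1) = 44, use 1/44
Result: 3/11 = 1/4 + 1/44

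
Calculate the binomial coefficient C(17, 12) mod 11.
6

Using Lucas' theorem:
Write n=17 and k=12 in base 11:
n in base 11: [1, 6]
k in base 11: [1, 1]
C(17,12) mod 11 = ∏ C(n_i, k_i) mod 11
Digit binomials (mod 11): C(1,1) = 1; C(6,1) = 6
Product: 1 × 6 = 6 ≡ 6 (mod 11)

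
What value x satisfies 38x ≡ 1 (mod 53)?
7

gcd(38, 53) = 1, so the inverse exists.
Extended Euclidean algorithm on (53, 38):
53 = 1 × 38 + 15  ⟹  15 = (1)·53 + (-1)·38
38 = 2 × 15 + 8  ⟹  8 = (-2)·53 + (3)·38
15 = 1 × 8 + 7  ⟹  7 = (3)·53 + (-4)·38
8 = 1 × 7 + 1  ⟹  1 = (-5)·53 + (7)·38
So (7)·38 ≡ 1 (mod 53), i.e. 38^(-1) ≡ 7 (mod 53).
Check: 38 × 7 = 266 ≡ 1 (mod 53)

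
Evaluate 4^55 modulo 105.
4

Repeated squaring. Binary of 55 = 110111.
4^1 ≡ 4 (mod 105); 4^2 ≡ 16 (mod 105); 4^4 ≡ 46 (mod 105); 4^8 ≡ 16 (mod 105); 4^16 ≡ 46 (mod 105); 4^32 ≡ 16 (mod 105)
4^55 = 4^1 × 4^2 × 4^4 × 4^16 × 4^32 ≡ 4 (mod 105)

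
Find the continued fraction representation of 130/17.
[7; 1, 1, 1, 5]

Euclidean algorithm steps:
130 = 7 × 17 + 11
17 = 1 × 11 + 6
11 = 1 × 6 + 5
6 = 1 × 5 + 1
5 = 5 × 1 + 0
Continued fraction: [7; 1, 1, 1, 5]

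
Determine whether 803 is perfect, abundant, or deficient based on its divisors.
deficient

Proper divisors of 803: sum = 1 + 11 + 73 = 85
Since 85 < 803, 803 is deficient.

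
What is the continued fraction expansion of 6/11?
[0; 1, 1, 5]

Euclidean algorithm steps:
6 = 0 × 11 + 6
11 = 1 × 6 + 5
6 = 1 × 5 + 1
5 = 5 × 1 + 0
Continued fraction: [0; 1, 1, 5]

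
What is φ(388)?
192

388 = 2^2 × 97
φ(n) = n × ∏(1 - 1/p) for each prime p dividing n
φ(388) = 388 × (1 - 1/2) × (1 - 1/97) = 192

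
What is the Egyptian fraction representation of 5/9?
1/2 + 1/18

Greedy algorithm:
5/9: ceiling(9/5) = 2, use 1/2
1/18: ceiling(18/1) = 18, use 1/18
Result: 5/9 = 1/2 + 1/18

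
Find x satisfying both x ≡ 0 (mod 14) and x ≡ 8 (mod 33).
140

Using Chinese Remainder Theorem:
M = 14 × 33 = 462
M1 = 33, M2 = 14
y1 = 33^(-1) mod 14 = 3
y2 = 14^(-1) mod 33 = 26
x = (0×33×3 + 8×14×26) mod 462 = 140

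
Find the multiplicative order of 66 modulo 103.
17

103 is prime, so ord(66) divides φ(103) = 102.
Divisors of 102: 1, 2, 3, 6, 17, 34, 51, 102.
Repeated squaring: 66^1 ≡ 66, 66^2 ≡ 30, 66^4 ≡ 76, 66^8 ≡ 8, 66^16 ≡ 64, 66^32 ≡ 79, 66^64 ≡ 61 (mod 103).
Test 66^d mod 103 for each divisor d in increasing order:
66^1 ≡ 66
66^2 ≡ 30
66^3 = 66^2·66^1 ≡ 23
66^6 = 66^4·66^2 ≡ 14
66^17 = 66^16·66^1 ≡ 1  ← first divisor giving 1
The order is 17.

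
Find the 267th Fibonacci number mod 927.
785

Matrix identity: Q^n = [[F_(n+1), F_n], [F_n, F_(n-1)]] with Q = [[1,1],[1,0]].
n = 267 = 100001011₂. Square-and-multiply, entries mod 927:
Q^1 = [[1,1],[1,0]]
Q^2 = (Q^1)² = [[2,1],[1,1]]
Q^4 = (Q^2)² = [[5,3],[3,2]]
Q^8 = (Q^4)² = [[34,21],[21,13]]
Q^16 = (Q^8)² = [[670,60],[60,610]]
Q^33 = (Q^16)²·Q = [[910,124],[124,786]]
Q^66 = (Q^33)² = [[833,802],[802,31]]
Q^133 = (Q^66)²·Q = [[818,359],[359,459]]
Q^267 = (Q^133)²·Q = [[363,785],[785,505]]
F_267 mod 927 = Q^267[0][1] = 785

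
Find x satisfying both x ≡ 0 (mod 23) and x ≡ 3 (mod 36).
759

Using Chinese Remainder Theorem:
M = 23 × 36 = 828
M1 = 36, M2 = 23
y1 = 36^(-1) mod 23 = 16
y2 = 23^(-1) mod 36 = 11
x = (0×36×16 + 3×23×11) mod 828 = 759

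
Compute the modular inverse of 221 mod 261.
137

gcd(221, 261) = 1, so the inverse exists.
Extended Euclidean algorithm on (261, 221):
261 = 1 × 221 + 40  ⟹  40 = (1)·261 + (-1)·221
221 = 5 × 40 + 21  ⟹  21 = (-5)·261 + (6)·221
40 = 1 × 21 + 19  ⟹  19 = (6)·261 + (-7)·221
21 = 1 × 19 + 2  ⟹  2 = (-11)·261 + (13)·221
19 = 9 × 2 + 1  ⟹  1 = (105)·261 + (-124)·221
So (-124)·221 ≡ 1 (mod 261), i.e. 221^(-1) ≡ -124 ≡ 137 (mod 261).
Check: 221 × 137 = 30277 ≡ 1 (mod 261)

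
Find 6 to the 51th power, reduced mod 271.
123

Repeated squaring. Binary of 51 = 110011.
6^1 ≡ 6 (mod 271); 6^2 ≡ 36 (mod 271); 6^4 ≡ 212 (mod 271); 6^8 ≡ 229 (mod 271); 6^16 ≡ 138 (mod 271); 6^32 ≡ 74 (mod 271)
6^51 = 6^1 × 6^2 × 6^16 × 6^32 ≡ 123 (mod 271)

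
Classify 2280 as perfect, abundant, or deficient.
abundant

Proper divisors of 2280: sum = 1 + 2 + 3 + 4 + 5 + 6 + 8 + 10 + ... + 456 + 570 + 760 + 1140 (31 divisors) = 4920
Since 4920 > 2280, 2280 is abundant.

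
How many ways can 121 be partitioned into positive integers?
2056148051

p(n) counts ways to write n as a sum of positive integers (order ignored).
Euler's pentagonal recurrence: p(k) = p(k-1) + p(k-2) - p(k-5) - p(k-7) + p(k-12) + p(k-15) - ... (offsets j(3j∓1)/2, signs ++--, p(0)=1, p(<0)=0).
DP table for k = 0..120: p(0)=1, p(1)=1, p(2)=2, p(3)=3, p(4)=5, p(5)=7, p(6)=11, p(7)=15, p(8)=22, p(9)=30, p(10)=42, p(11)=56, p(12)=77, p(13)=101, p(14)=135, p(15)=176, p(16)=231, p(17)=297, p(18)=385, p(19)=490, p(20)=627, p(21)=792, p(22)=1002, p(23)=1255, p(24)=1575, p(25)=1958, p(26)=2436, p(27)=3010, p(28)=3718, p(29)=4565, p(30)=5604, p(31)=6842, p(32)=8349, p(33)=10143, p(34)=12310, p(35)=14883, p(36)=17977, p(37)=21637, p(38)=26015, p(39)=31185, p(40)=37338, p(41)=44583, p(42)=53174, p(43)=63261, p(44)=75175, p(45)=89134, p(46)=105558, p(47)=124754, p(48)=147273, p(49)=173525, p(50)=204226, p(51)=239943, p(52)=281589, p(53)=329931, p(54)=386155, p(55)=451276, p(56)=526823, p(57)=614154, p(58)=715220, p(59)=831820, p(60)=966467, p(61)=1121505, p(62)=1300156, p(63)=1505499, p(64)=1741630, p(65)=2012558, p(66)=2323520, p(67)=2679689, p(68)=3087735, p(69)=3554345, p(70)=4087968, p(71)=4697205, p(72)=5392783, p(73)=6185689, p(74)=7089500, p(75)=8118264, p(76)=9289091, p(77)=10619863, p(78)=12132164, p(79)=13848650, p(80)=15796476, p(81)=18004327, p(82)=20506255, p(83)=23338469, p(84)=26543660, p(85)=30167357, p(86)=34262962, p(87)=38887673, p(88)=44108109, p(89)=49995925, p(90)=56634173, p(91)=64112359, p(92)=72533807, p(93)=82010177, p(94)=92669720, p(95)=104651419, p(96)=118114304, p(97)=133230930, p(98)=150198136, p(99)=169229875, p(100)=190569292, p(101)=214481126, p(102)=241265379, p(103)=271248950, p(104)=304801365, p(105)=342325709, p(106)=384276336, p(107)=431149389, p(108)=483502844, p(109)=541946240, p(110)=607163746, p(111)=679903203, p(112)=761002156, p(113)=851376628, p(114)=952050665, p(115)=1064144451, p(116)=1188908248, p(117)=1327710076, p(118)=1482074143, p(119)=1653668665, p(120)=1844349560.
Final step: p(121) = p(120) + p(119) - p(116) - p(114) + p(109) + p(106) - p(99) - p(95) + p(86) + p(81) - p(70) - p(64) + p(51) + p(44) - p(29) - p(21) + p(4)
= 1844349560 + 1653668665 - 1188908248 - 952050665 + 541946240 + 384276336 - 169229875 - 104651419 + 34262962 + 18004327 - 4087968 - 1741630 + 239943 + 75175 - 4565 - 792 + 5
= 2056148051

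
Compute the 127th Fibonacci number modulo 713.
447

Matrix identity: Q^n = [[F_(n+1), F_n], [F_n, F_(n-1)]] with Q = [[1,1],[1,0]].
n = 127 = 1111111₂. Square-and-multiply, entries mod 713:
Q^1 = [[1,1],[1,0]]
Q^3 = (Q^1)²·Q = [[3,2],[2,1]]
Q^7 = (Q^3)²·Q = [[21,13],[13,8]]
Q^15 = (Q^7)²·Q = [[274,610],[610,377]]
Q^31 = (Q^15)²·Q = [[94,125],[125,682]]
Q^63 = (Q^31)²·Q = [[251,219],[219,32]]
Q^127 = (Q^63)²·Q = [[393,447],[447,659]]
F_127 mod 713 = Q^127[0][1] = 447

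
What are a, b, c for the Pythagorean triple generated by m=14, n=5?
(171, 140, 221)

Euclid's formula: a = m² - n², b = 2mn, c = m² + n²
m = 14, n = 5
a = 14² - 5² = 196 - 25 = 171
b = 2 × 14 × 5 = 140
c = 14² + 5² = 196 + 25 = 221
Verification: 171² + 140² = 29241 + 19600 = 48841 = 221² ✓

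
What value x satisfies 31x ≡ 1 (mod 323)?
198

gcd(31, 323) = 1, so the inverse exists.
Extended Euclidean algorithm on (323, 31):
323 = 10 × 31 + 13  ⟹  13 = (1)·323 + (-10)·31
31 = 2 × 13 + 5  ⟹  5 = (-2)·323 + (21)·31
13 = 2 × 5 + 3  ⟹  3 = (5)·323 + (-52)·31
5 = 1 × 3 + 2  ⟹  2 = (-7)·323 + (73)·31
3 = 1 × 2 + 1  ⟹  1 = (12)·323 + (-125)·31
So (-125)·31 ≡ 1 (mod 323), i.e. 31^(-1) ≡ -125 ≡ 198 (mod 323).
Check: 31 × 198 = 6138 ≡ 1 (mod 323)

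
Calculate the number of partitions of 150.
40853235313

p(n) counts ways to write n as a sum of positive integers (order ignored).
Euler's pentagonal recurrence: p(k) = p(k-1) + p(k-2) - p(k-5) - p(k-7) + p(k-12) + p(k-15) - ... (offsets j(3j∓1)/2, signs ++--, p(0)=1, p(<0)=0).
DP table for k = 0..149: p(0)=1, p(1)=1, p(2)=2, p(3)=3, p(4)=5, p(5)=7, p(6)=11, p(7)=15, p(8)=22, p(9)=30, p(10)=42, p(11)=56, p(12)=77, p(13)=101, p(14)=135, p(15)=176, p(16)=231, p(17)=297, p(18)=385, p(19)=490, p(20)=627, p(21)=792, p(22)=1002, p(23)=1255, p(24)=1575, p(25)=1958, p(26)=2436, p(27)=3010, p(28)=3718, p(29)=4565, p(30)=5604, p(31)=6842, p(32)=8349, p(33)=10143, p(34)=12310, p(35)=14883, p(36)=17977, p(37)=21637, p(38)=26015, p(39)=31185, p(40)=37338, p(41)=44583, p(42)=53174, p(43)=63261, p(44)=75175, p(45)=89134, p(46)=105558, p(47)=124754, p(48)=147273, p(49)=173525, p(50)=204226, p(51)=239943, p(52)=281589, p(53)=329931, p(54)=386155, p(55)=451276, p(56)=526823, p(57)=614154, p(58)=715220, p(59)=831820, p(60)=966467, p(61)=1121505, p(62)=1300156, p(63)=1505499, p(64)=1741630, p(65)=2012558, p(66)=2323520, p(67)=2679689, p(68)=3087735, p(69)=3554345, p(70)=4087968, p(71)=4697205, p(72)=5392783, p(73)=6185689, p(74)=7089500, p(75)=8118264, p(76)=9289091, p(77)=10619863, p(78)=12132164, p(79)=13848650, p(80)=15796476, p(81)=18004327, p(82)=20506255, p(83)=23338469, p(84)=26543660, p(85)=30167357, p(86)=34262962, p(87)=38887673, p(88)=44108109, p(89)=49995925, p(90)=56634173, p(91)=64112359, p(92)=72533807, p(93)=82010177, p(94)=92669720, p(95)=104651419, p(96)=118114304, p(97)=133230930, p(98)=150198136, p(99)=169229875, p(100)=190569292, p(101)=214481126, p(102)=241265379, p(103)=271248950, p(104)=304801365, p(105)=342325709, p(106)=384276336, p(107)=431149389, p(108)=483502844, p(109)=541946240, p(110)=607163746, p(111)=679903203, p(112)=761002156, p(113)=851376628, p(114)=952050665, p(115)=1064144451, p(116)=1188908248, p(117)=1327710076, p(118)=1482074143, p(119)=1653668665, p(120)=1844349560, p(121)=2056148051, p(122)=2291320912, p(123)=2552338241, p(124)=2841940500, p(125)=3163127352, p(126)=3519222692, p(127)=3913864295, p(128)=4351078600, p(129)=4835271870, p(130)=5371315400, p(131)=5964539504, p(132)=6620830889, p(133)=7346629512, p(134)=8149040695, p(135)=9035836076, p(136)=10015581680, p(137)=11097645016, p(138)=12292341831, p(139)=13610949895, p(140)=15065878135, p(141)=16670689208, p(142)=18440293320, p(143)=20390982757, p(144)=22540654445, p(145)=24908858009, p(146)=27517052599, p(147)=30388671978, p(148)=33549419497, p(149)=37027355200.
Final step: p(150) = p(149) + p(148) - p(145) - p(143) + p(138) + p(135) - p(128) - p(124) + p(115) + p(110) - p(99) - p(93) + p(80) + p(73) - p(58) - p(50) + p(33) + p(24) - p(5)
= 37027355200 + 33549419497 - 24908858009 - 20390982757 + 12292341831 + 9035836076 - 4351078600 - 2841940500 + 1064144451 + 607163746 - 169229875 - 82010177 + 15796476 + 6185689 - 715220 - 204226 + 10143 + 1575 - 7
= 40853235313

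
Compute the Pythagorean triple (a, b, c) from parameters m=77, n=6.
(5893, 924, 5965)

Euclid's formula: a = m² - n², b = 2mn, c = m² + n²
m = 77, n = 6
a = 77² - 6² = 5929 - 36 = 5893
b = 2 × 77 × 6 = 924
c = 77² + 6² = 5929 + 36 = 5965
Verification: 5893² + 924² = 34727449 + 853776 = 35581225 = 5965² ✓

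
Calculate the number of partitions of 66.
2323520

p(n) counts ways to write n as a sum of positive integers (order ignored).
Euler's pentagonal recurrence: p(k) = p(k-1) + p(k-2) - p(k-5) - p(k-7) + p(k-12) + p(k-15) - ... (offsets j(3j∓1)/2, signs ++--, p(0)=1, p(<0)=0).
DP table for k = 0..65: p(0)=1, p(1)=1, p(2)=2, p(3)=3, p(4)=5, p(5)=7, p(6)=11, p(7)=15, p(8)=22, p(9)=30, p(10)=42, p(11)=56, p(12)=77, p(13)=101, p(14)=135, p(15)=176, p(16)=231, p(17)=297, p(18)=385, p(19)=490, p(20)=627, p(21)=792, p(22)=1002, p(23)=1255, p(24)=1575, p(25)=1958, p(26)=2436, p(27)=3010, p(28)=3718, p(29)=4565, p(30)=5604, p(31)=6842, p(32)=8349, p(33)=10143, p(34)=12310, p(35)=14883, p(36)=17977, p(37)=21637, p(38)=26015, p(39)=31185, p(40)=37338, p(41)=44583, p(42)=53174, p(43)=63261, p(44)=75175, p(45)=89134, p(46)=105558, p(47)=124754, p(48)=147273, p(49)=173525, p(50)=204226, p(51)=239943, p(52)=281589, p(53)=329931, p(54)=386155, p(55)=451276, p(56)=526823, p(57)=614154, p(58)=715220, p(59)=831820, p(60)=966467, p(61)=1121505, p(62)=1300156, p(63)=1505499, p(64)=1741630, p(65)=2012558.
Final step: p(66) = p(65) + p(64) - p(61) - p(59) + p(54) + p(51) - p(44) - p(40) + p(31) + p(26) - p(15) - p(9)
= 2012558 + 1741630 - 1121505 - 831820 + 386155 + 239943 - 75175 - 37338 + 6842 + 2436 - 176 - 30
= 2323520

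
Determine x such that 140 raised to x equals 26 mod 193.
11

Baby-step giant-step with step n = ⌈√193⌉ = 14.
Baby steps 140^j mod 193 (j:value) for j=0..13: 0:1, 1:140, 2:107, 3:119, 4:62, 5:188, 6:72, 7:44, 8:177, 9:76, 10:25, 11:26, 12:166, 13:80.
h = 26 is already in the table at j=11, so x = 11.
Check: 140^11 ≡ 26 (mod 193).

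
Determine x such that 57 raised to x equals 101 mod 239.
70

Baby-step giant-step with step n = ⌈√239⌉ = 16.
Baby steps 57^j mod 239 (j:value) for j=0..15: 0:1, 1:57, 2:142, 3:207, 4:88, 5:236, 6:68, 7:52, 8:96, 9:214, 10:9, 11:35, 12:83, 13:190, 14:75, 15:212.
Giant-step multiplier: 57^(-16) ≡ 57^(238-16) = 57^222 ≡ 66 (mod 239).
Giant steps γ_i = 101·66^i mod 239: γ_0=101, γ_1=213, γ_2=196, γ_3=30, γ_4=68 (in table at j=6).
x = i·n + j = 4·16 + 6 = 70.
Check: 57^70 ≡ 101 (mod 239).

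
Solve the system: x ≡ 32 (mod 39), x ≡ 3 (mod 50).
1553

Using Chinese Remainder Theorem:
M = 39 × 50 = 1950
M1 = 50, M2 = 39
y1 = 50^(-1) mod 39 = 32
y2 = 39^(-1) mod 50 = 9
x = (32×50×32 + 3×39×9) mod 1950 = 1553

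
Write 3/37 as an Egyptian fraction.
1/13 + 1/241 + 1/115921

Greedy algorithm:
3/37: ceiling(37/3) = 13, use 1/13
2/481: ceiling(481/2) = 241, use 1/241
1/115921: ceiling(115921/1) = 115921, use 1/115921
Result: 3/37 = 1/13 + 1/241 + 1/115921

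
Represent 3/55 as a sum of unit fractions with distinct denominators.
1/19 + 1/523 + 1/546535

Greedy algorithm:
3/55: ceiling(55/3) = 19, use 1/19
2/1045: ceiling(1045/2) = 523, use 1/523
1/546535: ceiling(546535/1) = 546535, use 1/546535
Result: 3/55 = 1/19 + 1/523 + 1/546535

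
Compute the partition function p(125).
3163127352

p(n) counts ways to write n as a sum of positive integers (order ignored).
Euler's pentagonal recurrence: p(k) = p(k-1) + p(k-2) - p(k-5) - p(k-7) + p(k-12) + p(k-15) - ... (offsets j(3j∓1)/2, signs ++--, p(0)=1, p(<0)=0).
DP table for k = 0..124: p(0)=1, p(1)=1, p(2)=2, p(3)=3, p(4)=5, p(5)=7, p(6)=11, p(7)=15, p(8)=22, p(9)=30, p(10)=42, p(11)=56, p(12)=77, p(13)=101, p(14)=135, p(15)=176, p(16)=231, p(17)=297, p(18)=385, p(19)=490, p(20)=627, p(21)=792, p(22)=1002, p(23)=1255, p(24)=1575, p(25)=1958, p(26)=2436, p(27)=3010, p(28)=3718, p(29)=4565, p(30)=5604, p(31)=6842, p(32)=8349, p(33)=10143, p(34)=12310, p(35)=14883, p(36)=17977, p(37)=21637, p(38)=26015, p(39)=31185, p(40)=37338, p(41)=44583, p(42)=53174, p(43)=63261, p(44)=75175, p(45)=89134, p(46)=105558, p(47)=124754, p(48)=147273, p(49)=173525, p(50)=204226, p(51)=239943, p(52)=281589, p(53)=329931, p(54)=386155, p(55)=451276, p(56)=526823, p(57)=614154, p(58)=715220, p(59)=831820, p(60)=966467, p(61)=1121505, p(62)=1300156, p(63)=1505499, p(64)=1741630, p(65)=2012558, p(66)=2323520, p(67)=2679689, p(68)=3087735, p(69)=3554345, p(70)=4087968, p(71)=4697205, p(72)=5392783, p(73)=6185689, p(74)=7089500, p(75)=8118264, p(76)=9289091, p(77)=10619863, p(78)=12132164, p(79)=13848650, p(80)=15796476, p(81)=18004327, p(82)=20506255, p(83)=23338469, p(84)=26543660, p(85)=30167357, p(86)=34262962, p(87)=38887673, p(88)=44108109, p(89)=49995925, p(90)=56634173, p(91)=64112359, p(92)=72533807, p(93)=82010177, p(94)=92669720, p(95)=104651419, p(96)=118114304, p(97)=133230930, p(98)=150198136, p(99)=169229875, p(100)=190569292, p(101)=214481126, p(102)=241265379, p(103)=271248950, p(104)=304801365, p(105)=342325709, p(106)=384276336, p(107)=431149389, p(108)=483502844, p(109)=541946240, p(110)=607163746, p(111)=679903203, p(112)=761002156, p(113)=851376628, p(114)=952050665, p(115)=1064144451, p(116)=1188908248, p(117)=1327710076, p(118)=1482074143, p(119)=1653668665, p(120)=1844349560, p(121)=2056148051, p(122)=2291320912, p(123)=2552338241, p(124)=2841940500.
Final step: p(125) = p(124) + p(123) - p(120) - p(118) + p(113) + p(110) - p(103) - p(99) + p(90) + p(85) - p(74) - p(68) + p(55) + p(48) - p(33) - p(25) + p(8)
= 2841940500 + 2552338241 - 1844349560 - 1482074143 + 851376628 + 607163746 - 271248950 - 169229875 + 56634173 + 30167357 - 7089500 - 3087735 + 451276 + 147273 - 10143 - 1958 + 22
= 3163127352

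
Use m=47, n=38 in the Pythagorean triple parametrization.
(765, 3572, 3653)

Euclid's formula: a = m² - n², b = 2mn, c = m² + n²
m = 47, n = 38
a = 47² - 38² = 2209 - 1444 = 765
b = 2 × 47 × 38 = 3572
c = 47² + 38² = 2209 + 1444 = 3653
Verification: 765² + 3572² = 585225 + 12759184 = 13344409 = 3653² ✓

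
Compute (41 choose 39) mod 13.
1

Using Lucas' theorem:
Write n=41 and k=39 in base 13:
n in base 13: [3, 2]
k in base 13: [3, 0]
C(41,39) mod 13 = ∏ C(n_i, k_i) mod 13
Digit binomials (mod 13): C(3,3) = 1; C(2,0) = 1
Product: 1 × 1 = 1 ≡ 1 (mod 13)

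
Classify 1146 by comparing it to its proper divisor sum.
abundant

Proper divisors of 1146: sum = 1 + 2 + 3 + 6 + 191 + 382 + 573 = 1158
Since 1158 > 1146, 1146 is abundant.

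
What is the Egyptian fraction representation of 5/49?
1/10 + 1/490

Greedy algorithm:
5/49: ceiling(49/5) = 10, use 1/10
1/490: ceiling(490/1) = 490, use 1/490
Result: 5/49 = 1/10 + 1/490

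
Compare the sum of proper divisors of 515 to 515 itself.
deficient

Proper divisors of 515: sum = 1 + 5 + 103 = 109
Since 109 < 515, 515 is deficient.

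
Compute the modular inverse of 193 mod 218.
61

gcd(193, 218) = 1, so the inverse exists.
Extended Euclidean algorithm on (218, 193):
218 = 1 × 193 + 25  ⟹  25 = (1)·218 + (-1)·193
193 = 7 × 25 + 18  ⟹  18 = (-7)·218 + (8)·193
25 = 1 × 18 + 7  ⟹  7 = (8)·218 + (-9)·193
18 = 2 × 7 + 4  ⟹  4 = (-23)·218 + (26)·193
7 = 1 × 4 + 3  ⟹  3 = (31)·218 + (-35)·193
4 = 1 × 3 + 1  ⟹  1 = (-54)·218 + (61)·193
So (61)·193 ≡ 1 (mod 218), i.e. 193^(-1) ≡ 61 (mod 218).
Check: 193 × 61 = 11773 ≡ 1 (mod 218)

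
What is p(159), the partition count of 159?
97662728555

p(n) counts ways to write n as a sum of positive integers (order ignored).
Euler's pentagonal recurrence: p(k) = p(k-1) + p(k-2) - p(k-5) - p(k-7) + p(k-12) + p(k-15) - ... (offsets j(3j∓1)/2, signs ++--, p(0)=1, p(<0)=0).
DP table for k = 0..158: p(0)=1, p(1)=1, p(2)=2, p(3)=3, p(4)=5, p(5)=7, p(6)=11, p(7)=15, p(8)=22, p(9)=30, p(10)=42, p(11)=56, p(12)=77, p(13)=101, p(14)=135, p(15)=176, p(16)=231, p(17)=297, p(18)=385, p(19)=490, p(20)=627, p(21)=792, p(22)=1002, p(23)=1255, p(24)=1575, p(25)=1958, p(26)=2436, p(27)=3010, p(28)=3718, p(29)=4565, p(30)=5604, p(31)=6842, p(32)=8349, p(33)=10143, p(34)=12310, p(35)=14883, p(36)=17977, p(37)=21637, p(38)=26015, p(39)=31185, p(40)=37338, p(41)=44583, p(42)=53174, p(43)=63261, p(44)=75175, p(45)=89134, p(46)=105558, p(47)=124754, p(48)=147273, p(49)=173525, p(50)=204226, p(51)=239943, p(52)=281589, p(53)=329931, p(54)=386155, p(55)=451276, p(56)=526823, p(57)=614154, p(58)=715220, p(59)=831820, p(60)=966467, p(61)=1121505, p(62)=1300156, p(63)=1505499, p(64)=1741630, p(65)=2012558, p(66)=2323520, p(67)=2679689, p(68)=3087735, p(69)=3554345, p(70)=4087968, p(71)=4697205, p(72)=5392783, p(73)=6185689, p(74)=7089500, p(75)=8118264, p(76)=9289091, p(77)=10619863, p(78)=12132164, p(79)=13848650, p(80)=15796476, p(81)=18004327, p(82)=20506255, p(83)=23338469, p(84)=26543660, p(85)=30167357, p(86)=34262962, p(87)=38887673, p(88)=44108109, p(89)=49995925, p(90)=56634173, p(91)=64112359, p(92)=72533807, p(93)=82010177, p(94)=92669720, p(95)=104651419, p(96)=118114304, p(97)=133230930, p(98)=150198136, p(99)=169229875, p(100)=190569292, p(101)=214481126, p(102)=241265379, p(103)=271248950, p(104)=304801365, p(105)=342325709, p(106)=384276336, p(107)=431149389, p(108)=483502844, p(109)=541946240, p(110)=607163746, p(111)=679903203, p(112)=761002156, p(113)=851376628, p(114)=952050665, p(115)=1064144451, p(116)=1188908248, p(117)=1327710076, p(118)=1482074143, p(119)=1653668665, p(120)=1844349560, p(121)=2056148051, p(122)=2291320912, p(123)=2552338241, p(124)=2841940500, p(125)=3163127352, p(126)=3519222692, p(127)=3913864295, p(128)=4351078600, p(129)=4835271870, p(130)=5371315400, p(131)=5964539504, p(132)=6620830889, p(133)=7346629512, p(134)=8149040695, p(135)=9035836076, p(136)=10015581680, p(137)=11097645016, p(138)=12292341831, p(139)=13610949895, p(140)=15065878135, p(141)=16670689208, p(142)=18440293320, p(143)=20390982757, p(144)=22540654445, p(145)=24908858009, p(146)=27517052599, p(147)=30388671978, p(148)=33549419497, p(149)=37027355200, p(150)=40853235313, p(151)=45060624582, p(152)=49686288421, p(153)=54770336324, p(154)=60356673280, p(155)=66493182097, p(156)=73232243759, p(157)=80630964769, p(158)=88751778802.
Final step: p(159) = p(158) + p(157) - p(154) - p(152) + p(147) + p(144) - p(137) - p(133) + p(124) + p(119) - p(108) - p(102) + p(89) + p(82) - p(67) - p(59) + p(42) + p(33) - p(14) - p(4)
= 88751778802 + 80630964769 - 60356673280 - 49686288421 + 30388671978 + 22540654445 - 11097645016 - 7346629512 + 2841940500 + 1653668665 - 483502844 - 241265379 + 49995925 + 20506255 - 2679689 - 831820 + 53174 + 10143 - 135 - 5
= 97662728555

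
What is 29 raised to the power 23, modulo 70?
29

Repeated squaring. Binary of 23 = 10111.
29^1 ≡ 29 (mod 70); 29^2 ≡ 1 (mod 70); 29^4 ≡ 1 (mod 70); 29^8 ≡ 1 (mod 70); 29^16 ≡ 1 (mod 70)
29^23 = 29^1 × 29^2 × 29^4 × 29^16 ≡ 29 (mod 70)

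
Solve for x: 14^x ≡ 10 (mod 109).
37

Baby-step giant-step with step n = ⌈√109⌉ = 11.
Baby steps 14^j mod 109 (j:value) for j=0..10: 0:1, 1:14, 2:87, 3:19, 4:48, 5:18, 6:34, 7:40, 8:15, 9:101, 10:106.
Giant-step multiplier: 14^(-11) ≡ 14^(108-11) = 14^97 ≡ 96 (mod 109).
Giant steps γ_i = 10·96^i mod 109: γ_0=10, γ_1=88, γ_2=55, γ_3=48 (in table at j=4).
x = i·n + j = 3·11 + 4 = 37.
Check: 14^37 ≡ 10 (mod 109).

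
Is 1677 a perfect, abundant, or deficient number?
deficient

Proper divisors of 1677: sum = 1 + 3 + 13 + 39 + 43 + 129 + 559 = 787
Since 787 < 1677, 1677 is deficient.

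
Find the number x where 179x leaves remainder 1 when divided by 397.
173

gcd(179, 397) = 1, so the inverse exists.
Extended Euclidean algorithm on (397, 179):
397 = 2 × 179 + 39  ⟹  39 = (1)·397 + (-2)·179
179 = 4 × 39 + 23  ⟹  23 = (-4)·397 + (9)·179
39 = 1 × 23 + 16  ⟹  16 = (5)·397 + (-11)·179
23 = 1 × 16 + 7  ⟹  7 = (-9)·397 + (20)·179
16 = 2 × 7 + 2  ⟹  2 = (23)·397 + (-51)·179
7 = 3 × 2 + 1  ⟹  1 = (-78)·397 + (173)·179
So (173)·179 ≡ 1 (mod 397), i.e. 179^(-1) ≡ 173 (mod 397).
Check: 179 × 173 = 30967 ≡ 1 (mod 397)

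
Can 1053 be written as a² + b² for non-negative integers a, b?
18² + 27² (a=18, b=27)

Factorization: 1053 = 3^4 × 13
By Fermat: n is sum of two squares iff every prime p ≡ 3 (mod 4) appears to even power.
All primes ≡ 3 (mod 4) appear to even power.
Search a = 0, 1, 2, … for 1053 - a² a perfect square: first hit at a = 18: 1053 - 324 = 729 = 27².
1053 = 18² + 27² = 324 + 729 ✓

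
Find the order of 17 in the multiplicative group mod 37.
36

37 is prime, so ord(17) divides φ(37) = 36.
Divisors of 36: 1, 2, 3, 4, 6, 9, 12, 18, 36.
Repeated squaring: 17^1 ≡ 17, 17^2 ≡ 30, 17^4 ≡ 12, 17^8 ≡ 33, 17^16 ≡ 16, 17^32 ≡ 34 (mod 37).
Test 17^d mod 37 for each divisor d in increasing order:
17^1 ≡ 17
17^2 ≡ 30
17^3 = 17^2·17^1 ≡ 29
17^4 ≡ 12
17^6 = 17^4·17^2 ≡ 27
17^9 = 17^8·17^1 ≡ 6
17^12 = 17^8·17^4 ≡ 26
17^18 = 17^16·17^2 ≡ 36
17^36 = 17^32·17^4 ≡ 1  ← first divisor giving 1
The order is 36.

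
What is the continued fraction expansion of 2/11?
[0; 5, 2]

Euclidean algorithm steps:
2 = 0 × 11 + 2
11 = 5 × 2 + 1
2 = 2 × 1 + 0
Continued fraction: [0; 5, 2]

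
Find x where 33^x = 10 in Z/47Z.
45

Baby-step giant-step with step n = ⌈√47⌉ = 7.
Baby steps 33^j mod 47 (j:value) for j=0..6: 0:1, 1:33, 2:8, 3:29, 4:17, 5:44, 6:42.
Giant-step multiplier: 33^(-7) ≡ 33^(46-7) = 33^39 ≡ 45 (mod 47).
Giant steps γ_i = 10·45^i mod 47: γ_0=10, γ_1=27, γ_2=40, γ_3=14, γ_4=19, γ_5=9, γ_6=29 (in table at j=3).
x = i·n + j = 6·7 + 3 = 45.
Check: 33^45 ≡ 10 (mod 47).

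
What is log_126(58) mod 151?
116

Baby-step giant-step with step n = ⌈√151⌉ = 13.
Baby steps 126^j mod 151 (j:value) for j=0..12: 0:1, 1:126, 2:21, 3:79, 4:139, 5:149, 6:50, 7:109, 8:144, 9:24, 10:4, 11:51, 12:84.
Giant-step multiplier: 126^(-13) ≡ 126^(150-13) = 126^137 ≡ 54 (mod 151).
Giant steps γ_i = 58·54^i mod 151: γ_0=58, γ_1=112, γ_2=8, γ_3=130, γ_4=74, γ_5=70, γ_6=5, γ_7=119, γ_8=84 (in table at j=12).
x = i·n + j = 8·13 + 12 = 116.
Check: 126^116 ≡ 58 (mod 151).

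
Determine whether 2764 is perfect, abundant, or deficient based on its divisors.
deficient

Proper divisors of 2764: sum = 1 + 2 + 4 + 691 + 1382 = 2080
Since 2080 < 2764, 2764 is deficient.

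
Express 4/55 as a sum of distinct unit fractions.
1/14 + 1/770

Greedy algorithm:
4/55: ceiling(55/4) = 14, use 1/14
1/770: ceiling(770/1) = 770, use 1/770
Result: 4/55 = 1/14 + 1/770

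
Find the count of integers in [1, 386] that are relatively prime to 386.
192

386 = 2 × 193
φ(n) = n × ∏(1 - 1/p) for each prime p dividing n
φ(386) = 386 × (1 - 1/2) × (1 - 1/193) = 192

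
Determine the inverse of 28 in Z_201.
79

gcd(28, 201) = 1, so the inverse exists.
Extended Euclidean algorithm on (201, 28):
201 = 7 × 28 + 5  ⟹  5 = (1)·201 + (-7)·28
28 = 5 × 5 + 3  ⟹  3 = (-5)·201 + (36)·28
5 = 1 × 3 + 2  ⟹  2 = (6)·201 + (-43)·28
3 = 1 × 2 + 1  ⟹  1 = (-11)·201 + (79)·28
So (79)·28 ≡ 1 (mod 201), i.e. 28^(-1) ≡ 79 (mod 201).
Check: 28 × 79 = 2212 ≡ 1 (mod 201)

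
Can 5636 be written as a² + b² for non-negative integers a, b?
50² + 56² (a=50, b=56)

Factorization: 5636 = 2^2 × 1409
By Fermat: n is sum of two squares iff every prime p ≡ 3 (mod 4) appears to even power.
All primes ≡ 3 (mod 4) appear to even power.
Search a = 0, 1, 2, … for 5636 - a² a perfect square: first hit at a = 50: 5636 - 2500 = 3136 = 56².
5636 = 50² + 56² = 2500 + 3136 ✓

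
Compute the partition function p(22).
1002

p(n) counts ways to write n as a sum of positive integers (order ignored).
Euler's pentagonal recurrence: p(k) = p(k-1) + p(k-2) - p(k-5) - p(k-7) + p(k-12) + p(k-15) - ... (offsets j(3j∓1)/2, signs ++--, p(0)=1, p(<0)=0).
DP table for k = 0..21: p(0)=1, p(1)=1, p(2)=2, p(3)=3, p(4)=5, p(5)=7, p(6)=11, p(7)=15, p(8)=22, p(9)=30, p(10)=42, p(11)=56, p(12)=77, p(13)=101, p(14)=135, p(15)=176, p(16)=231, p(17)=297, p(18)=385, p(19)=490, p(20)=627, p(21)=792.
Final step: p(22) = p(21) + p(20) - p(17) - p(15) + p(10) + p(7) - p(0)
= 792 + 627 - 297 - 176 + 42 + 15 - 1
= 1002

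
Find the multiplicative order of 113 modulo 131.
13

131 is prime, so ord(113) divides φ(131) = 130.
Divisors of 130: 1, 2, 5, 10, 13, 26, 65, 130.
Repeated squaring: 113^1 ≡ 113, 113^2 ≡ 62, 113^4 ≡ 45, 113^8 ≡ 60, 113^16 ≡ 63, 113^32 ≡ 39, 113^64 ≡ 80, 113^128 ≡ 112 (mod 131).
Test 113^d mod 131 for each divisor d in increasing order:
113^1 ≡ 113
113^2 ≡ 62
113^5 = 113^4·113^1 ≡ 107
113^10 = 113^8·113^2 ≡ 52
113^13 = 113^8·113^4·113^1 ≡ 1  ← first divisor giving 1
The order is 13.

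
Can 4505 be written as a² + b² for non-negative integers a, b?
4² + 67² (a=4, b=67)

Factorization: 4505 = 5 × 17 × 53
By Fermat: n is sum of two squares iff every prime p ≡ 3 (mod 4) appears to even power.
All primes ≡ 3 (mod 4) appear to even power.
Search a = 0, 1, 2, … for 4505 - a² a perfect square: first hit at a = 4: 4505 - 16 = 4489 = 67².
4505 = 4² + 67² = 16 + 4489 ✓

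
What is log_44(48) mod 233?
141

Baby-step giant-step with step n = ⌈√233⌉ = 16.
Baby steps 44^j mod 233 (j:value) for j=0..15: 0:1, 1:44, 2:72, 3:139, 4:58, 5:222, 6:215, 7:140, 8:102, 9:61, 10:121, 11:198, 12:91, 13:43, 14:28, 15:67.
Giant-step multiplier: 44^(-16) ≡ 44^(232-16) = 44^216 ≡ 23 (mod 233).
Giant steps γ_i = 48·23^i mod 233: γ_0=48, γ_1=172, γ_2=228, γ_3=118, γ_4=151, γ_5=211, γ_6=193, γ_7=12, γ_8=43 (in table at j=13).
x = i·n + j = 8·16 + 13 = 141.
Check: 44^141 ≡ 48 (mod 233).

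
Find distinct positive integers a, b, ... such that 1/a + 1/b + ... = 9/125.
1/14 + 1/1750

Greedy algorithm:
9/125: ceiling(125/9) = 14, use 1/14
1/1750: ceiling(1750/1) = 1750, use 1/1750
Result: 9/125 = 1/14 + 1/1750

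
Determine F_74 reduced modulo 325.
257

Matrix identity: Q^n = [[F_(n+1), F_n], [F_n, F_(n-1)]] with Q = [[1,1],[1,0]].
n = 74 = 1001010₂. Square-and-multiply, entries mod 325:
Q^1 = [[1,1],[1,0]]
Q^2 = (Q^1)² = [[2,1],[1,1]]
Q^4 = (Q^2)² = [[5,3],[3,2]]
Q^9 = (Q^4)²·Q = [[55,34],[34,21]]
Q^18 = (Q^9)² = [[281,309],[309,297]]
Q^37 = (Q^18)²·Q = [[94,242],[242,177]]
Q^74 = (Q^37)² = [[125,257],[257,193]]
F_74 mod 325 = Q^74[0][1] = 257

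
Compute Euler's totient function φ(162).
54

162 = 2 × 3^4
φ(n) = n × ∏(1 - 1/p) for each prime p dividing n
φ(162) = 162 × (1 - 1/2) × (1 - 1/3) = 54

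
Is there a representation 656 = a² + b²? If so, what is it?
16² + 20² (a=16, b=20)

Factorization: 656 = 2^4 × 41
By Fermat: n is sum of two squares iff every prime p ≡ 3 (mod 4) appears to even power.
All primes ≡ 3 (mod 4) appear to even power.
Search a = 0, 1, 2, … for 656 - a² a perfect square: first hit at a = 16: 656 - 256 = 400 = 20².
656 = 16² + 20² = 256 + 400 ✓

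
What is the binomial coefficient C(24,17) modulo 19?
0

Using Lucas' theorem:
Write n=24 and k=17 in base 19:
n in base 19: [1, 5]
k in base 19: [0, 17]
C(24,17) mod 19 = ∏ C(n_i, k_i) mod 19
Digit binomials (mod 19): C(1,0) = 1; C(5,17) = 0 (k_i > n_i)
Product: 1 × 0 = 0 ≡ 0 (mod 19)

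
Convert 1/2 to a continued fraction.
[0; 2]

Euclidean algorithm steps:
1 = 0 × 2 + 1
2 = 2 × 1 + 0
Continued fraction: [0; 2]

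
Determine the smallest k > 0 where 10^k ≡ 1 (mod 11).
2

11 is prime, so ord(10) divides φ(11) = 10.
Divisors of 10: 1, 2, 5, 10.
Repeated squaring: 10^1 ≡ 10, 10^2 ≡ 1, 10^4 ≡ 1, 10^8 ≡ 1 (mod 11).
Test 10^d mod 11 for each divisor d in increasing order:
10^1 ≡ 10
10^2 ≡ 1  ← first divisor giving 1
The order is 2.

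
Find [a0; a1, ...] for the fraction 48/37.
[1; 3, 2, 1, 3]

Euclidean algorithm steps:
48 = 1 × 37 + 11
37 = 3 × 11 + 4
11 = 2 × 4 + 3
4 = 1 × 3 + 1
3 = 3 × 1 + 0
Continued fraction: [1; 3, 2, 1, 3]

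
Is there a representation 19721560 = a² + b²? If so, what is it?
Not possible

Factorization: 19721560 = 2^3 × 5 × 79^3
By Fermat: n is sum of two squares iff every prime p ≡ 3 (mod 4) appears to even power.
Prime(s) ≡ 3 (mod 4) with odd exponent: [(79, 3)]
Therefore 19721560 cannot be expressed as a² + b².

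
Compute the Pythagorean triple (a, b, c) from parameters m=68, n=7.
(4575, 952, 4673)

Euclid's formula: a = m² - n², b = 2mn, c = m² + n²
m = 68, n = 7
a = 68² - 7² = 4624 - 49 = 4575
b = 2 × 68 × 7 = 952
c = 68² + 7² = 4624 + 49 = 4673
Verification: 4575² + 952² = 20930625 + 906304 = 21836929 = 4673² ✓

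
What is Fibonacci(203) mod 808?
305

Matrix identity: Q^n = [[F_(n+1), F_n], [F_n, F_(n-1)]] with Q = [[1,1],[1,0]].
n = 203 = 11001011₂. Square-and-multiply, entries mod 808:
Q^1 = [[1,1],[1,0]]
Q^3 = (Q^1)²·Q = [[3,2],[2,1]]
Q^6 = (Q^3)² = [[13,8],[8,5]]
Q^12 = (Q^6)² = [[233,144],[144,89]]
Q^25 = (Q^12)²·Q = [[193,689],[689,312]]
Q^50 = (Q^25)² = [[506,505],[505,1]]
Q^101 = (Q^50)²·Q = [[304,405],[405,707]]
Q^203 = (Q^101)²·Q = [[104,305],[305,607]]
F_203 mod 808 = Q^203[0][1] = 305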